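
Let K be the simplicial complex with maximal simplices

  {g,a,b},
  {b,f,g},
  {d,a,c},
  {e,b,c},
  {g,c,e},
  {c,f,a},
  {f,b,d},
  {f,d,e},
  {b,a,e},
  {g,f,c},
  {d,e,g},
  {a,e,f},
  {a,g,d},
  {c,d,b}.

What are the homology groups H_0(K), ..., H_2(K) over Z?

Order the vertices as a < b < c < d < e < f < g. Listing each simplex with vertices in this order, K has dimension 2 with simplices:

  0-simplices (7): a, b, c, d, e, f, g
  1-simplices (21): ab, ac, ad, ae, af, ag, bc, bd, be, bf, bg, cd, ce, cf, cg, de, df, dg, ef, eg, fg
  2-simplices (14): abe, abg, acd, acf, adg, aef, bcd, bce, bdf, bfg, ceg, cfg, def, deg

giving chain groups C_0 ≅ Z^7, C_1 ≅ Z^21, C_2 ≅ Z^14.

The boundary map ∂_1: C_1 → C_0 is given by ∂[p,q] = [q] − [p].
This gives a 7×21 integer matrix of rank 6; reducing to Smith normal form yields diagonal entries (1,1,1,1,1,1).

The boundary map ∂_2: C_2 → C_1 maps a triangle to the signed sum of its edges. For instance
  ∂aef = ef − af + ae,
  ∂acd = cd − ad + ac.
The 21×14 boundary matrix has rank 13 and Smith normal form diag(1,1,1,1,1,1,1,1,1,1,1,1,1).

Computing H_k = (kernel of ∂_k) / (image of ∂_{k+1}):

  H_0: rank C_0 − rank ∂_1 = 7 − 6 = 1, and the invariant factors of ∂_1 are all 1, so H_0 ≅ Z.
  H_1: rank ker ∂_1 − rank ∂_2 = (21 − 6) − 13 = 2, and the invariant factors of ∂_2 are all 1, so H_1 ≅ Z^2.
  H_2: rank ker ∂_2 − rank ∂_3 = (14 − 13) − 0 = 1, and there is no ∂_3, so H_2 ≅ Z.

(K is a triangulation of the torus T^2.)

H_0 = Z,  H_1 = Z^2,  H_2 = Z.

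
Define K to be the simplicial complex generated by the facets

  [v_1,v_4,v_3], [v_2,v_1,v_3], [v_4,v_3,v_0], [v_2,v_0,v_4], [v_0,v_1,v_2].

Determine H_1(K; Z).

H_1 ≅ Z.

Fix the vertex order v_0 < v_1 < v_2 < v_3 < v_4 and write every simplex with vertices in increasing order. Then dim K = 2 and the simplices of K are:

  0-simplices (5): [v_0], [v_1], [v_2], [v_3], [v_4]
  1-simplices (10): [v_0,v_1], [v_0,v_2], [v_0,v_3], [v_0,v_4], [v_1,v_2], [v_1,v_3], [v_1,v_4], [v_2,v_3], [v_2,v_4], [v_3,v_4]
  2-simplices (5): [v_0,v_1,v_2], [v_0,v_2,v_4], [v_0,v_3,v_4], [v_1,v_2,v_3], [v_1,v_3,v_4]

Hence C_0 ≅ Z^5, C_1 ≅ Z^10, C_2 ≅ Z^5.

∂_1: C_1 → C_0 maps an edge to its endpoints' difference, ∂[p,q] = q − p. For instance
  ∂[v_2,v_3] = [v_3] − [v_2].
The 5×10 boundary matrix has rank 4 and Smith normal form diag(1,1,1,1).

The boundary map ∂_2: C_2 → C_1 maps a triangle to the signed sum of its edges. For instance
  ∂[v_0,v_2,v_4] = [v_2,v_4] − [v_0,v_4] + [v_0,v_2],
  ∂[v_1,v_2,v_3] = [v_2,v_3] − [v_1,v_3] + [v_1,v_2].
As a 10×5 matrix over Z this has rank 5, with invariant factors (1,1,1,1,1).

Now H_k = ker ∂_k / im ∂_{k+1}, so:

  H_1: rank ker ∂_1 − rank ∂_2 = (10 − 4) − 5 = 1, and the invariant factors of ∂_2 are all 1, so H_1 = Z.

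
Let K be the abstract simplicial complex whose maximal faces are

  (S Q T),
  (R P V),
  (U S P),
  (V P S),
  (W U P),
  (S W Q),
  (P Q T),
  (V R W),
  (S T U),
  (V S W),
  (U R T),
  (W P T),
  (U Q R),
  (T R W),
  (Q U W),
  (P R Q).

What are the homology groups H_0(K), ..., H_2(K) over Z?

H_0 = Z,  H_1 = Z^2,  H_2 = Z.

Fix the vertex order P < Q < R < S < T < U < V < W and write every simplex with vertices in increasing order. Then dim K = 2 and the simplices of K are:

  0-simplices (8): P, Q, R, S, T, U, V, W
  1-simplices (24): PQ, PR, PS, PT, PU, PV, PW, QR, QS, QT, QU, QW, RT, RU, RV, RW, ST, SU, SV, SW, TU, TW, UW, VW
  2-simplices (16): PQR, PQT, PRV, PSU, PSV, PTW, PUW, QRU, QST, QSW, QUW, RTU, RTW, RVW, STU, SVW

giving chain groups C_0 ≅ Z^8, C_1 ≅ Z^24, C_2 ≅ Z^16.

∂_1: C_1 → C_0 sends each edge [p,q] (with p < q) to q − p. For instance
  ∂PQ = Q − P.
The resulting 8×24 matrix has rank 7, and its Smith normal form has invariant factors (1,1,1,1,1,1,1).

Boundary ∂_2: C_2 → C_1 acts by ∂[p,q,r] = [q,r] − [p,r] + [p,q]. For instance
  ∂QRU = RU − QU + QR,
  ∂PQR = QR − PR + PQ.
The 24×16 boundary matrix has rank 15 and Smith normal form diag(1,1,1,1,1,1,1,1,1,1,1,1,1,1,1).

Computing H_k = (kernel of ∂_k) / (image of ∂_{k+1}):

  H_0: rank C_0 − rank ∂_1 = 8 − 7 = 1, and the invariant factors of ∂_1 are all 1, so H_0 = Z.
  H_1: rank ker ∂_1 − rank ∂_2 = (24 − 7) − 15 = 2, and the invariant factors of ∂_2 are all 1, so H_1 = Z^2.
  H_2: rank ker ∂_2 − rank ∂_3 = (16 − 15) − 0 = 1, and there is no ∂_3, so H_2 = Z.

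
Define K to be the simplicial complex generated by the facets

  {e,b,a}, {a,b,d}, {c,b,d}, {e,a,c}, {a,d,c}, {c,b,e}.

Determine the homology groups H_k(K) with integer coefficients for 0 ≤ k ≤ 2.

K has 5 vertices, 9 edges, 6 triangles.
rank ∂_0 = 0, rank ∂_1 = 4 ⇒ b_0 = 5 − 0 − 4 = 1; all invariant factors of ∂_1 are 1 so no torsion. So H_0 ≅ Z.
rank ∂_1 = 4, rank ∂_2 = 5 ⇒ b_1 = 9 − 4 − 5 = 0; all invariant factors of ∂_2 are 1 so no torsion. So H_1 ≅ 0.
rank ∂_2 = 5, rank ∂_3 = 0 ⇒ b_2 = 6 − 5 − 0 = 1. So H_2 ≅ Z.

H_0 = Z,  H_1 = 0,  H_2 = Z.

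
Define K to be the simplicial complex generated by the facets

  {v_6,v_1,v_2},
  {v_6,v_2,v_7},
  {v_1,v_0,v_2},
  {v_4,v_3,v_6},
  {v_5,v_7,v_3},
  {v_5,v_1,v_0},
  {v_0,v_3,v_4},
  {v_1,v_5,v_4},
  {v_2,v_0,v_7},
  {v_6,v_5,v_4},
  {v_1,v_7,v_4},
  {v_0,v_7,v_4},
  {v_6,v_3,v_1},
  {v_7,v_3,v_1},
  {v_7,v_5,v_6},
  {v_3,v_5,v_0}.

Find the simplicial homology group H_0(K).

Order the vertices as v_0 < v_1 < v_2 < v_3 < v_4 < v_5 < v_6 < v_7. Listing each simplex with vertices in this order, K has dimension 2 with simplices:

  0-simplices (8): [v_0], [v_1], [v_2], [v_3], [v_4], [v_5], [v_6], [v_7]
  1-simplices (24): (24 of them)
  2-simplices (16): (16 of them)

so the chain groups are C_0 ≅ Z^8, C_1 ≅ Z^24, C_2 ≅ Z^16.

The boundary map ∂_1: C_1 → C_0 maps an edge to its endpoints' difference, ∂[p,q] = q − p.
The 8×24 boundary matrix has rank 7 and Smith normal form diag(1,1,1,1,1,1,1).

∂_2: C_2 → C_1 acts by ∂[p,q,r] = [q,r] − [p,r] + [p,q]. For instance
  ∂[v_2,v_6,v_7] = [v_6,v_7] − [v_2,v_7] + [v_2,v_6],
  ∂[v_0,v_2,v_7] = [v_2,v_7] − [v_0,v_7] + [v_0,v_2].
As a 24×16 matrix over Z this has rank 15, with invariant factors (1,1,1,1,1,1,1,1,1,1,1,1,1,1,1).

From H_k ≅ ker(∂_k) / im(∂_{k+1}) we obtain:

  H_0: rank C_0 − rank ∂_1 = 8 − 7 = 1, and the invariant factors of ∂_1 are all 1, so H_0 ≅ Z.

H_0 ≅ Z.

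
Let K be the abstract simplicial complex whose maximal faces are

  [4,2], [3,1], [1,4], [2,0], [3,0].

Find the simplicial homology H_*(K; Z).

K has 5 vertices, 5 edges.
rank ∂_0 = 0, rank ∂_1 = 4 ⇒ b_0 = 5 − 0 − 4 = 1; all invariant factors of ∂_1 are 1 so no torsion. So H_0 ≅ Z.
rank ∂_1 = 4, rank ∂_2 = 0 ⇒ b_1 = 5 − 4 − 0 = 1. So H_1 ≅ Z.

H_0 ≅ Z,  H_1 ≅ Z.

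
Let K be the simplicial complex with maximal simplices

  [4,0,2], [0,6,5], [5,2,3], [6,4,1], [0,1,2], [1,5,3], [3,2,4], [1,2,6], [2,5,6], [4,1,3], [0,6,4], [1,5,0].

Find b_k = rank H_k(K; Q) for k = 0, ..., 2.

Take the total order 0 < 1 < 2 < 3 < 4 < 5 < 6 on the vertex set. Then K (dimension 2) consists of the simplices:

  0-simplices (7): [0], [1], [2], [3], [4], [5], [6]
  1-simplices (18): [0,1], [0,2], [0,4], [0,5], [0,6], [1,2], [1,3], [1,4], [1,5], [1,6], [2,3], [2,4], [2,5], [2,6], [3,4], [3,5], [4,6], [5,6]
  2-simplices (12): [0,1,2], [0,1,5], [0,2,4], [0,4,6], [0,5,6], [1,2,6], [1,3,4], [1,3,5], [1,4,6], [2,3,4], [2,3,5], [2,5,6]

giving chain groups C_0 ≅ Z^7, C_1 ≅ Z^18, C_2 ≅ Z^12.

∂_1: C_1 → C_0 maps an edge to its endpoints' difference, ∂[p,q] = q − p. For instance
  ∂[0,1] = [1] − [0].
The resulting 7×18 matrix has rank 6, and its Smith normal form has invariant factors (1,1,1,1,1,1).

Boundary ∂_2: C_2 → C_1 acts by ∂[p,q,r] = [q,r] − [p,r] + [p,q]. For instance
  ∂[1,2,6] = [2,6] − [1,6] + [1,2],
  ∂[2,5,6] = [5,6] − [2,6] + [2,5].
The 18×12 boundary matrix has rank 12 and Smith normal form diag(1,1,1,1,1,1,1,1,1,1,1,2).

From H_k ≅ ker(∂_k) / im(∂_{k+1}) we obtain:

  H_0: rank C_0 − rank ∂_1 = 7 − 6 = 1, and the invariant factors of ∂_1 are all 1, so H_0 = Z.
  H_1: rank ker ∂_1 − rank ∂_2 = (18 − 6) − 12 = 0, and ∂_2 has invariant factor 2 > 1, so H_1 = Z_2.
  H_2: rank ker ∂_2 − rank ∂_3 = (12 − 12) − 0 = 0, and there is no ∂_3, so H_2 = 0.

(K is a triangulation of the real projective plane RP^2.)

Hence the Betti numbers are b_0 = 1, b_1 = 0, b_2 = 0.

b_0 = 1, b_1 = 0, b_2 = 0.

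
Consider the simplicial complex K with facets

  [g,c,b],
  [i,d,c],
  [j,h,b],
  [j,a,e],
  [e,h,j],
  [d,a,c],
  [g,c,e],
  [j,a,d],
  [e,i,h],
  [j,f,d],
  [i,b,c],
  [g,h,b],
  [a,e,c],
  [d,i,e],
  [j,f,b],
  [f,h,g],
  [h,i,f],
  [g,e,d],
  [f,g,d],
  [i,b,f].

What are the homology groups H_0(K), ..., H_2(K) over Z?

H_0 ≅ Z,  H_1 ≅ Z ⊕ Z_2,  H_2 = 0.

Take the total order a < b < c < d < e < f < g < h < i < j on the vertex set. Then K (dimension 2) consists of the simplices:

  0-simplices (10): a, b, c, d, e, f, g, h, i, j
  1-simplices (30): ac, ad, ae, aj, bc, bf, bg, bh, bi, bj, cd, ce, cg, ci, de, df, dg, di, dj, eg, eh, ei, ej, fg, fh, fi, fj, gh, hi, hj
  2-simplices (20): acd, ace, adj, aej, bcg, bci, bfi, bfj, bgh, bhj, cdi, ceg, deg, dei, dfg, dfj, ehi, ehj, fgh, fhi

giving chain groups C_0 ≅ Z^10, C_1 ≅ Z^30, C_2 ≅ Z^20.

Boundary ∂_1: C_1 → C_0 maps an edge to its endpoints' difference, ∂[p,q] = q − p. For instance
  ∂bh = h − b.
The 10×30 boundary matrix has rank 9 and Smith normal form diag(1,1,1,1,1,1,1,1,1).

∂_2: C_2 → C_1 sends each 2-simplex [p,q,r] to [q,r] − [p,r] + [p,q]. For instance
  ∂bci = ci − bi + bc,
  ∂aej = ej − aj + ae.
The resulting 30×20 matrix has rank 20, and its Smith normal form has invariant factors (1,1,1,1,1,1,1,1,1,1,1,1,1,1,1,1,1,1,1,2).

From H_k ≅ ker(∂_k) / im(∂_{k+1}) we obtain:

  H_0: rank C_0 − rank ∂_1 = 10 − 9 = 1, and the invariant factors of ∂_1 are all 1, so H_0 ≅ Z.
  H_1: rank ker ∂_1 − rank ∂_2 = (30 − 9) − 20 = 1, and ∂_2 has invariant factor 2 > 1, so H_1 ≅ Z ⊕ Z_2.
  H_2: rank ker ∂_2 − rank ∂_3 = (20 − 20) − 0 = 0, and there is no ∂_3, so H_2 ≅ 0.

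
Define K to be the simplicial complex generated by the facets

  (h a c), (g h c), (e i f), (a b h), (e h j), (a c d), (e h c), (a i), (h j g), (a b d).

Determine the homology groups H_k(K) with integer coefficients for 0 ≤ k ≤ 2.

Fix the vertex order a < b < c < d < e < f < g < h < i < j and write every simplex with vertices in increasing order. Then dim K = 2 and the simplices of K are:

  0-simplices (10): a, b, c, d, e, f, g, h, i, j
  1-simplices (19): ab, ac, ad, ah, ai, bd, bh, cd, ce, cg, ch, ef, eh, ei, ej, fi, gh, gj, hj
  2-simplices (9): abd, abh, acd, ach, ceh, cgh, efi, ehj, ghj

so the chain groups are C_0 ≅ Z^10, C_1 ≅ Z^19, C_2 ≅ Z^9.

∂_1: C_1 → C_0 maps an edge to its endpoints' difference, ∂[p,q] = q − p.
The 10×19 boundary matrix has rank 9 and Smith normal form diag(1,1,1,1,1,1,1,1,1).

Boundary ∂_2: C_2 → C_1 acts by ∂[p,q,r] = [q,r] − [p,r] + [p,q]. For instance
  ∂abh = bh − ah + ab,
  ∂ehj = hj − ej + eh.
The 19×9 boundary matrix has rank 9 and Smith normal form diag(1,1,1,1,1,1,1,1,1).

Reading off H_k = ker ∂_k / im ∂_{k+1}:

  H_0: rank C_0 − rank ∂_1 = 10 − 9 = 1, and the invariant factors of ∂_1 are all 1, so H_0 ≅ Z.
  H_1: rank ker ∂_1 − rank ∂_2 = (19 − 9) − 9 = 1, and the invariant factors of ∂_2 are all 1, so H_1 ≅ Z.
  H_2: rank ker ∂_2 − rank ∂_3 = (9 − 9) − 0 = 0, and there is no ∂_3, so H_2 ≅ 0.

As a check, the Euler characteristic is 10 − 19 + 9 = 0, which agrees with 1 − 1 + 0 = 0.

H_0 ≅ Z,  H_1 ≅ Z,  H_2 = 0.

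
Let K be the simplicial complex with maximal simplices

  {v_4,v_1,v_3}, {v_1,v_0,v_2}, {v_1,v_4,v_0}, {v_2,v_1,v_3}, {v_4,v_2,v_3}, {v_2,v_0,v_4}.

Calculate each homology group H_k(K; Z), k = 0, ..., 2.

H_0 = Z,  H_1 = 0,  H_2 = Z.

Fix the vertex order v_0 < v_1 < v_2 < v_3 < v_4 and write every simplex with vertices in increasing order. Then dim K = 2 and the simplices of K are:

  0-simplices (5): [v_0], [v_1], [v_2], [v_3], [v_4]
  1-simplices (9): [v_0,v_1], [v_0,v_2], [v_0,v_4], [v_1,v_2], [v_1,v_3], [v_1,v_4], [v_2,v_3], [v_2,v_4], [v_3,v_4]
  2-simplices (6): [v_0,v_1,v_2], [v_0,v_1,v_4], [v_0,v_2,v_4], [v_1,v_2,v_3], [v_1,v_3,v_4], [v_2,v_3,v_4]

giving chain groups C_0 ≅ Z^5, C_1 ≅ Z^9, C_2 ≅ Z^6.

Boundary ∂_1: C_1 → C_0 is given by ∂[p,q] = [q] − [p].
This gives a 5×9 integer matrix of rank 4; reducing to Smith normal form yields diagonal entries (1,1,1,1).

∂_2: C_2 → C_1 acts by ∂[p,q,r] = [q,r] − [p,r] + [p,q]. For instance
  ∂[v_0,v_1,v_2] = [v_1,v_2] − [v_0,v_2] + [v_0,v_1],
  ∂[v_1,v_2,v_3] = [v_2,v_3] − [v_1,v_3] + [v_1,v_2].
As a 9×6 matrix over Z this has rank 5, with invariant factors (1,1,1,1,1).

Computing H_k = (kernel of ∂_k) / (image of ∂_{k+1}):

  H_0: rank C_0 − rank ∂_1 = 5 − 4 = 1, and the invariant factors of ∂_1 are all 1, so H_0 ≅ Z.
  H_1: rank ker ∂_1 − rank ∂_2 = (9 − 4) − 5 = 0, and the invariant factors of ∂_2 are all 1, so H_1 ≅ 0.
  H_2: rank ker ∂_2 − rank ∂_3 = (6 − 5) − 0 = 1, and there is no ∂_3, so H_2 ≅ Z.

(K is a triangulation of the 2-sphere S^2.)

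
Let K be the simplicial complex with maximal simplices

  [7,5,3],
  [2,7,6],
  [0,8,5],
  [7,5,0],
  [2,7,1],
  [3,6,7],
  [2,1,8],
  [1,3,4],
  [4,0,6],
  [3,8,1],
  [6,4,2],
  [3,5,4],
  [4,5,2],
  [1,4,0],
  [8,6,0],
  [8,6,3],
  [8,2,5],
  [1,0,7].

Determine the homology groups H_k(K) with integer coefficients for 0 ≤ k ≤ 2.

Fix the vertex order 0 < 1 < 2 < 3 < 4 < 5 < 6 < 7 < 8 and write every simplex with vertices in increasing order. Then dim K = 2 and the simplices of K are:

  0-simplices (9): [0], [1], [2], [3], [4], [5], [6], [7], [8]
  1-simplices (27): (27 of them)
  2-simplices (18): [0,1,4], [0,1,7], [0,4,6], [0,5,7], [0,5,8], [0,6,8], [1,2,7], [1,2,8], [1,3,4], [1,3,8], [2,4,5], [2,4,6], [2,5,8], [2,6,7], [3,4,5], [3,5,7], [3,6,7], [3,6,8]

Hence C_0 ≅ Z^9, C_1 ≅ Z^27, C_2 ≅ Z^18.

Boundary ∂_1: C_1 → C_0 maps an edge to its endpoints' difference, ∂[p,q] = q − p.
The 9×27 boundary matrix has rank 8 and Smith normal form diag(1,1,1,1,1,1,1,1).

The boundary map ∂_2: C_2 → C_1 acts by ∂[p,q,r] = [q,r] − [p,r] + [p,q]. For instance
  ∂[3,4,5] = [4,5] − [3,5] + [3,4],
  ∂[0,1,4] = [1,4] − [0,4] + [0,1].
The resulting 27×18 matrix has rank 17, and its Smith normal form has invariant factors (1,1,1,1,1,1,1,1,1,1,1,1,1,1,1,1,1).

Computing H_k = (kernel of ∂_k) / (image of ∂_{k+1}):

  H_0: rank C_0 − rank ∂_1 = 9 − 8 = 1, and the invariant factors of ∂_1 are all 1, so H_0 = Z.
  H_1: rank ker ∂_1 − rank ∂_2 = (27 − 8) − 17 = 2, and the invariant factors of ∂_2 are all 1, so H_1 = Z^2.
  H_2: rank ker ∂_2 − rank ∂_3 = (18 − 17) − 0 = 1, and there is no ∂_3, so H_2 = Z.

As a check, the Euler characteristic is 9 − 27 + 18 = 0, which agrees with 1 − 2 + 1 = 0.
(K is a triangulation of the torus T^2.)

H_0 = Z,  H_1 = Z^2,  H_2 = Z.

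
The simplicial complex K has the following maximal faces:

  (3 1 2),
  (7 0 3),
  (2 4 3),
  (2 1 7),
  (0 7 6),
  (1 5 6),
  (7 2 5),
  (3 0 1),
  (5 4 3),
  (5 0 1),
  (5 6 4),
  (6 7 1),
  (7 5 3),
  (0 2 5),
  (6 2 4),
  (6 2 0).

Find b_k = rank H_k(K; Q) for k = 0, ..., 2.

We work with the vertex ordering 0 < 1 < 2 < 3 < 4 < 5 < 6 < 7. The simplices of K, each written with vertices in increasing order, are:

  0-simplices (8): [0], [1], [2], [3], [4], [5], [6], [7]
  1-simplices (24): (24 of them)
  2-simplices (16): [0,1,3], [0,1,5], [0,2,5], [0,2,6], [0,3,7], [0,6,7], [1,2,3], [1,2,7], [1,5,6], [1,6,7], [2,3,4], [2,4,6], [2,5,7], [3,4,5], [3,5,7], [4,5,6]

so the chain groups are C_0 ≅ Z^8, C_1 ≅ Z^24, C_2 ≅ Z^16.

Boundary ∂_1: C_1 → C_0 is given by ∂[p,q] = [q] − [p]. For instance
  ∂[4,6] = [6] − [4].
As a 8×24 matrix over Z this has rank 7, with invariant factors (1,1,1,1,1,1,1).

∂_2: C_2 → C_1 maps a triangle to the signed sum of its edges. For instance
  ∂[0,2,5] = [2,5] − [0,5] + [0,2],
  ∂[4,5,6] = [5,6] − [4,6] + [4,5].
The resulting 24×16 matrix has rank 15, and its Smith normal form has invariant factors (1,1,1,1,1,1,1,1,1,1,1,1,1,1,1).

Computing H_k = (kernel of ∂_k) / (image of ∂_{k+1}):

  H_0: rank C_0 − rank ∂_1 = 8 − 7 = 1, and the invariant factors of ∂_1 are all 1, so H_0 = Z.
  H_1: rank ker ∂_1 − rank ∂_2 = (24 − 7) − 15 = 2, and the invariant factors of ∂_2 are all 1, so H_1 = Z^2.
  H_2: rank ker ∂_2 − rank ∂_3 = (16 − 15) − 0 = 1, and there is no ∂_3, so H_2 = Z.

Hence the Betti numbers are b_0 = 1, b_1 = 2, b_2 = 1.

b_0 = 1, b_1 = 2, b_2 = 1.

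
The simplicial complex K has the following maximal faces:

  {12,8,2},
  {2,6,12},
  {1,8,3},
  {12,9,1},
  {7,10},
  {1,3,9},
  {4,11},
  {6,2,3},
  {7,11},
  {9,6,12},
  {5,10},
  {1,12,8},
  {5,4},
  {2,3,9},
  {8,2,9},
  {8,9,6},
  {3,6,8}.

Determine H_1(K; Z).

H_1 ≅ Z ⊕ Z/2Z.

Order the vertices as 1 < 2 < 3 < 4 < 5 < 6 < 7 < 8 < 9 < 10 < 11 < 12. Listing each simplex with vertices in this order, K has dimension 2 with simplices:

  0-simplices (12): [1], [2], [3], [4], [5], [6], [7], [8], [9], [10], [11], [12]
  1-simplices (23): (23 of them)
  2-simplices (12): [1,3,8], [1,3,9], [1,8,12], [1,9,12], [2,3,6], [2,3,9], [2,6,12], [2,8,9], [2,8,12], [3,6,8], [6,8,9], [6,9,12]

so the chain groups are C_0 ≅ Z^12, C_1 ≅ Z^23, C_2 ≅ Z^12.

Boundary ∂_1: C_1 → C_0 sends each edge [p,q] (with p < q) to q − p. For instance
  ∂[8,9] = [9] − [8].
This gives a 12×23 integer matrix of rank 10; reducing to Smith normal form yields diagonal entries (1,1,1,1,1,1,1,1,1,1).

∂_2: C_2 → C_1 sends each 2-simplex [p,q,r] to [q,r] − [p,r] + [p,q]. For instance
  ∂[6,9,12] = [9,12] − [6,12] + [6,9],
  ∂[6,8,9] = [8,9] − [6,9] + [6,8].
As a 23×12 matrix over Z this has rank 12, with invariant factors (1,1,1,1,1,1,1,1,1,1,1,2).

From H_k ≅ ker(∂_k) / im(∂_{k+1}) we obtain:

  H_1: rank ker ∂_1 − rank ∂_2 = (23 − 10) − 12 = 1, and ∂_2 has invariant factor 2 > 1, so H_1 ≅ Z ⊕ Z/2Z.

(K is a triangulation of the disjoint union of the real projective plane RP^2 and the circle S^1.)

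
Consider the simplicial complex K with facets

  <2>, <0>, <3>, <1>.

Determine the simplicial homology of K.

H_0 = Z^4.

Take the total order 0 < 1 < 2 < 3 on the vertex set. Then K (dimension 0) consists of the simplices:

  0-simplices (4): [0], [1], [2], [3]

Hence C_0 ≅ Z^4.

Computing H_k = (kernel of ∂_k) / (image of ∂_{k+1}):

  H_0: rank C_0 − rank ∂_1 = 4 − 0 = 4, and there is no ∂_1, so H_0 ≅ Z^4.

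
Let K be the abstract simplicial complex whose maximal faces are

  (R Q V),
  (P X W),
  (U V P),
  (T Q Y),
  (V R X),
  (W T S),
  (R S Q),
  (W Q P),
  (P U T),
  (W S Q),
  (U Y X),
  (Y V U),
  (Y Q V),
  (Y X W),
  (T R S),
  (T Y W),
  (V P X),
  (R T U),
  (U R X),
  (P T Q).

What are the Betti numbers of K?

Order the vertices as P < Q < R < S < T < U < V < W < X < Y. Listing each simplex with vertices in this order, K has dimension 2 with simplices:

  0-simplices (10): P, Q, R, S, T, U, V, W, X, Y
  1-simplices (30): PQ, PT, PU, PV, PW, PX, QR, QS, QT, QV, QW, QY, RS, RT, RU, RV, RX, ST, SW, TU, TW, TY, UV, UX, UY, VX, VY, WX, WY, XY
  2-simplices (20): PQT, PQW, PTU, PUV, PVX, PWX, QRS, QRV, QSW, QTY, QVY, RST, RTU, RUX, RVX, STW, TWY, UVY, UXY, WXY

so the chain groups are C_0 ≅ Z^10, C_1 ≅ Z^30, C_2 ≅ Z^20.

The boundary map ∂_1: C_1 → C_0 sends each edge [p,q] (with p < q) to q − p.
The 10×30 boundary matrix has rank 9 and Smith normal form diag(1,1,1,1,1,1,1,1,1).

Boundary ∂_2: C_2 → C_1 acts by ∂[p,q,r] = [q,r] − [p,r] + [p,q]. For instance
  ∂PVX = VX − PX + PV,
  ∂RUX = UX − RX + RU.
The resulting 30×20 matrix has rank 20, and its Smith normal form has invariant factors (1,1,1,1,1,1,1,1,1,1,1,1,1,1,1,1,1,1,1,2).

From H_k ≅ ker(∂_k) / im(∂_{k+1}) we obtain:

  H_0: rank C_0 − rank ∂_1 = 10 − 9 = 1, and the invariant factors of ∂_1 are all 1, so H_0 ≅ Z.
  H_1: rank ker ∂_1 − rank ∂_2 = (30 − 9) − 20 = 1, and ∂_2 has invariant factor 2 > 1, so H_1 ≅ Z × Z/2.
  H_2: rank ker ∂_2 − rank ∂_3 = (20 − 20) − 0 = 0, and there is no ∂_3, so H_2 ≅ 0.

(K is a triangulation of the Klein bottle.)

Hence the Betti numbers are b_0 = 1, b_1 = 1, b_2 = 0.

b_0 = 1, b_1 = 1, b_2 = 0.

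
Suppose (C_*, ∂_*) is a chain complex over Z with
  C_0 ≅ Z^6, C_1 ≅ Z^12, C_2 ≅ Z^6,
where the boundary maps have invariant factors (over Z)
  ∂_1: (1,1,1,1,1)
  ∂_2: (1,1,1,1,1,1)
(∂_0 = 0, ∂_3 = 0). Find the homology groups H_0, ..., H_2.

H_0: b_0 = 6 − 0 − 5 = 1; torsion from ∂_1 factors > 1: none. So H_0 ≅ Z.
H_1: b_1 = 12 − 5 − 6 = 1; torsion from ∂_2 factors > 1: none. So H_1 ≅ Z.
H_2: b_2 = 6 − 6 − 0 = 0; torsion from ∂_3 factors > 1: none. So H_2 ≅ 0.

H_0 ≅ Z,  H_1 ≅ Z,  H_2 = 0.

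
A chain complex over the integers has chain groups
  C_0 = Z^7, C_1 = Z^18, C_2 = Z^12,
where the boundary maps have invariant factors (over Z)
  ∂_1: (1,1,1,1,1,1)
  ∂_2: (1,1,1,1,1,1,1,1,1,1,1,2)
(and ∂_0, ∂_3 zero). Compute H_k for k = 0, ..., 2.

H_0: b_0 = 7 − 0 − 6 = 1; torsion from ∂_1 factors > 1: none. So H_0 = Z.
H_1: b_1 = 18 − 6 − 12 = 0; torsion from ∂_2 factors > 1: [2]. So H_1 = Z/2Z.
H_2: b_2 = 12 − 12 − 0 = 0; torsion from ∂_3 factors > 1: none. So H_2 = 0.

H_0 = Z,  H_1 = Z/2Z,  H_2 = 0.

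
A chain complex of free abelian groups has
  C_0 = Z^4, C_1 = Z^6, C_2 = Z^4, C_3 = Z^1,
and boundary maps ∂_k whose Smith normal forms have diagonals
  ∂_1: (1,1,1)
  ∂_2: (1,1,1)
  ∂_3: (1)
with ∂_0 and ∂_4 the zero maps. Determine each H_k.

H_0 = Z,  H_1 = 0,  H_2 = 0,  H_3 = 0.

H_0: b_0 = 4 − 0 − 3 = 1; torsion from ∂_1 factors > 1: none. So H_0 = Z.
H_1: b_1 = 6 − 3 − 3 = 0; torsion from ∂_2 factors > 1: none. So H_1 = 0.
H_2: b_2 = 4 − 3 − 1 = 0; torsion from ∂_3 factors > 1: none. So H_2 = 0.
H_3: b_3 = 1 − 1 − 0 = 0; torsion from ∂_4 factors > 1: none. So H_3 = 0.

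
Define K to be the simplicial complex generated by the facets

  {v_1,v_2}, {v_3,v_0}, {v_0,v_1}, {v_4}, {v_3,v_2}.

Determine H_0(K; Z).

Take the total order v_0 < v_1 < v_2 < v_3 < v_4 on the vertex set. Then K (dimension 1) consists of the simplices:

  0-simplices (5): [v_0], [v_1], [v_2], [v_3], [v_4]
  1-simplices (4): [v_0,v_1], [v_0,v_3], [v_1,v_2], [v_2,v_3]

giving chain groups C_0 ≅ Z^5, C_1 ≅ Z^4.

Boundary ∂_1: C_1 → C_0 maps an edge to its endpoints' difference, ∂[p,q] = q − p. For instance
  ∂[v_0,v_3] = [v_3] − [v_0].
The resulting 5×4 matrix has rank 3, and its Smith normal form has invariant factors (1,1,1).

Now H_k = ker ∂_k / im ∂_{k+1}, so:

  H_0: rank C_0 − rank ∂_1 = 5 − 3 = 2, and the invariant factors of ∂_1 are all 1, so H_0 ≅ Z^2.

H_0 ≅ Z^2.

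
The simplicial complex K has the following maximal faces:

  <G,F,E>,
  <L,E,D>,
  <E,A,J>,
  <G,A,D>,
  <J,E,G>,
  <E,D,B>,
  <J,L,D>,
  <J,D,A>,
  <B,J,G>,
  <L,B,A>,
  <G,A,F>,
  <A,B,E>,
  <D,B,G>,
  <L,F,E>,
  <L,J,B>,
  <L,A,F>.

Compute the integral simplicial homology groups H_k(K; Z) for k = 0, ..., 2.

H_0 ≅ Z,  H_1 ≅ Z^2,  H_2 ≅ Z.

We work with the vertex ordering A < B < D < E < F < G < J < L. The simplices of K, each written with vertices in increasing order, are:

  0-simplices (8): A, B, D, E, F, G, J, L
  1-simplices (24): AB, AD, AE, AF, AG, AJ, AL, BD, BE, BG, BJ, BL, DE, DG, DJ, DL, EF, EG, EJ, EL, FG, FL, GJ, JL
  2-simplices (16): ABE, ABL, ADG, ADJ, AEJ, AFG, AFL, BDE, BDG, BGJ, BJL, DEL, DJL, EFG, EFL, EGJ

Hence C_0 ≅ Z^8, C_1 ≅ Z^24, C_2 ≅ Z^16.

The boundary map ∂_1: C_1 → C_0 is given by ∂[p,q] = [q] − [p].
This gives a 8×24 integer matrix of rank 7; reducing to Smith normal form yields diagonal entries (1,1,1,1,1,1,1).

The boundary map ∂_2: C_2 → C_1 maps a triangle to the signed sum of its edges. For instance
  ∂AFG = FG − AG + AF,
  ∂EFG = FG − EG + EF.
The 24×16 boundary matrix has rank 15 and Smith normal form diag(1,1,1,1,1,1,1,1,1,1,1,1,1,1,1).

Computing H_k = (kernel of ∂_k) / (image of ∂_{k+1}):

  H_0: rank C_0 − rank ∂_1 = 8 − 7 = 1, and the invariant factors of ∂_1 are all 1, so H_0 = Z.
  H_1: rank ker ∂_1 − rank ∂_2 = (24 − 7) − 15 = 2, and the invariant factors of ∂_2 are all 1, so H_1 = Z^2.
  H_2: rank ker ∂_2 − rank ∂_3 = (16 − 15) − 0 = 1, and there is no ∂_3, so H_2 = Z.

As a check, the Euler characteristic is 8 − 24 + 16 = 0, which agrees with 1 − 2 + 1 = 0.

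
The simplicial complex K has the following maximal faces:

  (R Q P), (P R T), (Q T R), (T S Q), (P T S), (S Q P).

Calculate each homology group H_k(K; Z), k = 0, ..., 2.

Fix the vertex order P < Q < R < S < T and write every simplex with vertices in increasing order. Then dim K = 2 and the simplices of K are:

  0-simplices (5): P, Q, R, S, T
  1-simplices (9): PQ, PR, PS, PT, QR, QS, QT, RT, ST
  2-simplices (6): PQR, PQS, PRT, PST, QRT, QST

giving chain groups C_0 ≅ Z^5, C_1 ≅ Z^9, C_2 ≅ Z^6.

∂_1: C_1 → C_0 sends each edge [p,q] (with p < q) to q − p. For instance
  ∂PT = T − P.
As a 5×9 matrix over Z this has rank 4, with invariant factors (1,1,1,1).

The boundary map ∂_2: C_2 → C_1 acts by ∂[p,q,r] = [q,r] − [p,r] + [p,q]. For instance
  ∂PQS = QS − PS + PQ,
  ∂PST = ST − PT + PS.
As a 9×6 matrix over Z this has rank 5, with invariant factors (1,1,1,1,1).

Reading off H_k = ker ∂_k / im ∂_{k+1}:

  H_0: rank C_0 − rank ∂_1 = 5 − 4 = 1, and the invariant factors of ∂_1 are all 1, so H_0 ≅ Z.
  H_1: rank ker ∂_1 − rank ∂_2 = (9 − 4) − 5 = 0, and the invariant factors of ∂_2 are all 1, so H_1 ≅ 0.
  H_2: rank ker ∂_2 − rank ∂_3 = (6 − 5) − 0 = 1, and there is no ∂_3, so H_2 ≅ Z.

(K is a triangulation of the 2-sphere S^2.)

H_0 = Z,  H_1 = 0,  H_2 = Z.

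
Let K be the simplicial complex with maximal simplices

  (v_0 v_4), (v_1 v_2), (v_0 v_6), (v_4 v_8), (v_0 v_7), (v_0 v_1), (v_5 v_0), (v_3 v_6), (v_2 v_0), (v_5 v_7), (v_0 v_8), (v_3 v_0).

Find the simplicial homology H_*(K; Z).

K has 9 vertices, 12 edges.
rank ∂_0 = 0, rank ∂_1 = 8 ⇒ b_0 = 9 − 0 − 8 = 1; all invariant factors of ∂_1 are 1 so no torsion. So H_0 ≅ Z.
rank ∂_1 = 8, rank ∂_2 = 0 ⇒ b_1 = 12 − 8 − 0 = 4. So H_1 ≅ Z^4.

H_0 ≅ Z,  H_1 ≅ Z^4.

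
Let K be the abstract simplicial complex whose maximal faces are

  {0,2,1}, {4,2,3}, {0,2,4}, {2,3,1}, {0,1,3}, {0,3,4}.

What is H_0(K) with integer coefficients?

We work with the vertex ordering 0 < 1 < 2 < 3 < 4. The simplices of K, each written with vertices in increasing order, are:

  0-simplices (5): [0], [1], [2], [3], [4]
  1-simplices (9): [0,1], [0,2], [0,3], [0,4], [1,2], [1,3], [2,3], [2,4], [3,4]
  2-simplices (6): [0,1,2], [0,1,3], [0,2,4], [0,3,4], [1,2,3], [2,3,4]

Hence C_0 ≅ Z^5, C_1 ≅ Z^9, C_2 ≅ Z^6.

∂_1: C_1 → C_0 is given by ∂[p,q] = [q] − [p].
This gives a 5×9 integer matrix of rank 4; reducing to Smith normal form yields diagonal entries (1,1,1,1).

Boundary ∂_2: C_2 → C_1 sends each 2-simplex [p,q,r] to [q,r] − [p,r] + [p,q]. For instance
  ∂[1,2,3] = [2,3] − [1,3] + [1,2],
  ∂[0,3,4] = [3,4] − [0,4] + [0,3].
The resulting 9×6 matrix has rank 5, and its Smith normal form has invariant factors (1,1,1,1,1).

Now H_k = ker ∂_k / im ∂_{k+1}, so:

  H_0: rank C_0 − rank ∂_1 = 5 − 4 = 1, and the invariant factors of ∂_1 are all 1, so H_0 ≅ Z.

H_0 ≅ Z.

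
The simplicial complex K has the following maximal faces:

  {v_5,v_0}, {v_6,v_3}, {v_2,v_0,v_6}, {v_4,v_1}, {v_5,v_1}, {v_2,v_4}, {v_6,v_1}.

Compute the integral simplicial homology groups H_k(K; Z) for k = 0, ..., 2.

We work with the vertex ordering v_0 < v_1 < v_2 < v_3 < v_4 < v_5 < v_6. The simplices of K, each written with vertices in increasing order, are:

  0-simplices (7): [v_0], [v_1], [v_2], [v_3], [v_4], [v_5], [v_6]
  1-simplices (9): [v_0,v_2], [v_0,v_5], [v_0,v_6], [v_1,v_4], [v_1,v_5], [v_1,v_6], [v_2,v_4], [v_2,v_6], [v_3,v_6]
  2-simplices (1): [v_0,v_2,v_6]

Hence C_0 ≅ Z^7, C_1 ≅ Z^9, C_2 ≅ Z^1.

∂_1: C_1 → C_0 is given by ∂[p,q] = [q] − [p]. For instance
  ∂[v_1,v_5] = [v_5] − [v_1].
This gives a 7×9 integer matrix of rank 6; reducing to Smith normal form yields diagonal entries (1,1,1,1,1,1).

∂_2: C_2 → C_1 acts by ∂[p,q,r] = [q,r] − [p,r] + [p,q]. For instance
  ∂[v_0,v_2,v_6] = [v_2,v_6] − [v_0,v_6] + [v_0,v_2].
This gives a 9×1 integer matrix of rank 1; reducing to Smith normal form yields diagonal entries (1).

Computing H_k = (kernel of ∂_k) / (image of ∂_{k+1}):

  H_0: rank C_0 − rank ∂_1 = 7 − 6 = 1, and the invariant factors of ∂_1 are all 1, so H_0 ≅ Z.
  H_1: rank ker ∂_1 − rank ∂_2 = (9 − 6) − 1 = 2, and the invariant factors of ∂_2 are all 1, so H_1 ≅ Z^2.
  H_2: rank ker ∂_2 − rank ∂_3 = (1 − 1) − 0 = 0, and there is no ∂_3, so H_2 ≅ 0.

H_0 ≅ Z,  H_1 ≅ Z^2,  H_2 = 0.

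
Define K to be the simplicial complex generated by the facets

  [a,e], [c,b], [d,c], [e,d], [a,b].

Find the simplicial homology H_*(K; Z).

H_0 = Z,  H_1 = Z.

K has 5 vertices, 5 edges.
rank ∂_0 = 0, rank ∂_1 = 4 ⇒ b_0 = 5 − 0 − 4 = 1; all invariant factors of ∂_1 are 1 so no torsion. So H_0 ≅ Z.
rank ∂_1 = 4, rank ∂_2 = 0 ⇒ b_1 = 5 − 4 − 0 = 1. So H_1 ≅ Z.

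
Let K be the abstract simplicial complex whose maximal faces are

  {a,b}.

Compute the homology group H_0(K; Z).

K has 2 vertices, 1 edge.
rank ∂_0 = 0, rank ∂_1 = 1 ⇒ b_0 = 2 − 0 − 1 = 1; all invariant factors of ∂_1 are 1 so no torsion. So H_0 ≅ Z.

H_0 ≅ Z.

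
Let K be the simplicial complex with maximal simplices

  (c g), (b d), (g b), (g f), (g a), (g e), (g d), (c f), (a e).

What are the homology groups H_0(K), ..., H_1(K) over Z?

Order the vertices as a < b < c < d < e < f < g. Listing each simplex with vertices in this order, K has dimension 1 with simplices:

  0-simplices (7): a, b, c, d, e, f, g
  1-simplices (9): ae, ag, bd, bg, cf, cg, dg, eg, fg

so the chain groups are C_0 ≅ Z^7, C_1 ≅ Z^9.

∂_1: C_1 → C_0 maps an edge to its endpoints' difference, ∂[p,q] = q − p. For instance
  ∂cg = g − c.
The 7×9 boundary matrix has rank 6 and Smith normal form diag(1,1,1,1,1,1).

Now H_k = ker ∂_k / im ∂_{k+1}, so:

  H_0: rank C_0 − rank ∂_1 = 7 − 6 = 1, and the invariant factors of ∂_1 are all 1, so H_0 = Z.
  H_1: rank ker ∂_1 − rank ∂_2 = (9 − 6) − 0 = 3, and there is no ∂_2, so H_1 = Z^3.

As a check, the Euler characteristic is 7 − 9 = -2, which agrees with 1 − 3 = -2.
(K is a triangulation of a wedge of 3 circles.)

H_0 ≅ Z,  H_1 ≅ Z^3.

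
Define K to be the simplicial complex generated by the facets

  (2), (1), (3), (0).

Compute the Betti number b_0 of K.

b_0 = 4.

Fix the vertex order 0 < 1 < 2 < 3 and write every simplex with vertices in increasing order. Then dim K = 0 and the simplices of K are:

  0-simplices (4): [0], [1], [2], [3]

so the chain groups are C_0 ≅ Z^4.

Computing H_k = (kernel of ∂_k) / (image of ∂_{k+1}):

  H_0: rank C_0 − rank ∂_1 = 4 − 0 = 4, and there is no ∂_1, so H_0 = Z^4.

Hence the Betti numbers are b_0 = 4.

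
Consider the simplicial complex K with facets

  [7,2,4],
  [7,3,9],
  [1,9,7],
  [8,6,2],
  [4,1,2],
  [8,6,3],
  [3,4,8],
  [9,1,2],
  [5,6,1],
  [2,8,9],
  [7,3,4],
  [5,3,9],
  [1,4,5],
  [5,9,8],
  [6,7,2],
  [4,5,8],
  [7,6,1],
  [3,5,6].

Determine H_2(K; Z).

We work with the vertex ordering 1 < 2 < 3 < 4 < 5 < 6 < 7 < 8 < 9. The simplices of K, each written with vertices in increasing order, are:

  0-simplices (9): [1], [2], [3], [4], [5], [6], [7], [8], [9]
  1-simplices (27): (27 of them)
  2-simplices (18): [1,2,4], [1,2,9], [1,4,5], [1,5,6], [1,6,7], [1,7,9], [2,4,7], [2,6,7], [2,6,8], [2,8,9], [3,4,7], [3,4,8], [3,5,6], [3,5,9], [3,6,8], [3,7,9], [4,5,8], [5,8,9]

giving chain groups C_0 ≅ Z^9, C_1 ≅ Z^27, C_2 ≅ Z^18.

∂_1: C_1 → C_0 maps an edge to its endpoints' difference, ∂[p,q] = q − p. For instance
  ∂[4,5] = [5] − [4].
The resulting 9×27 matrix has rank 8, and its Smith normal form has invariant factors (1,1,1,1,1,1,1,1).

Boundary ∂_2: C_2 → C_1 acts by ∂[p,q,r] = [q,r] − [p,r] + [p,q]. For instance
  ∂[2,6,8] = [6,8] − [2,8] + [2,6],
  ∂[3,4,8] = [4,8] − [3,8] + [3,4].
As a 27×18 matrix over Z this has rank 18, with invariant factors (1,1,1,1,1,1,1,1,1,1,1,1,1,1,1,1,1,2).

Computing H_k = (kernel of ∂_k) / (image of ∂_{k+1}):

  H_2: rank ker ∂_2 − rank ∂_3 = (18 − 18) − 0 = 0, and there is no ∂_3, so H_2 ≅ 0.

(K is a triangulation of the Klein bottle.)

H_2 ≅ 0.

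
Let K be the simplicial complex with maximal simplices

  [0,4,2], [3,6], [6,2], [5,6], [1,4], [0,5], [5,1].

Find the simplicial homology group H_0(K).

H_0 ≅ Z.

K has 7 vertices, 9 edges, 1 triangle.
rank ∂_0 = 0, rank ∂_1 = 6 ⇒ b_0 = 7 − 0 − 6 = 1; all invariant factors of ∂_1 are 1 so no torsion. So H_0 ≅ Z.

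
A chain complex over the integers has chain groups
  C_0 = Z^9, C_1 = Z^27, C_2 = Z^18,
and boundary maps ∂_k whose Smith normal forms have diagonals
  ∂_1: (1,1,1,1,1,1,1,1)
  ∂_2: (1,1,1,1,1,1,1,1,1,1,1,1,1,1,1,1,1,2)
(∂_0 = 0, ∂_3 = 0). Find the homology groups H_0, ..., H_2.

H_0 ≅ Z,  H_1 ≅ Z ⊕ Z/2,  H_2 = 0.

H_0: b_0 = 9 − 0 − 8 = 1; torsion from ∂_1 factors > 1: none. So H_0 ≅ Z.
H_1: b_1 = 27 − 8 − 18 = 1; torsion from ∂_2 factors > 1: [2]. So H_1 ≅ Z ⊕ Z/2.
H_2: b_2 = 18 − 18 − 0 = 0; torsion from ∂_3 factors > 1: none. So H_2 ≅ 0.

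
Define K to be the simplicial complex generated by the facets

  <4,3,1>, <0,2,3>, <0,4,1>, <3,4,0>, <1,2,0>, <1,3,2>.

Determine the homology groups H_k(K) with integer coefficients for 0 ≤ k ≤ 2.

H_0 ≅ Z,  H_1 = 0,  H_2 ≅ Z.

Fix the vertex order 0 < 1 < 2 < 3 < 4 and write every simplex with vertices in increasing order. Then dim K = 2 and the simplices of K are:

  0-simplices (5): [0], [1], [2], [3], [4]
  1-simplices (9): [0,1], [0,2], [0,3], [0,4], [1,2], [1,3], [1,4], [2,3], [3,4]
  2-simplices (6): [0,1,2], [0,1,4], [0,2,3], [0,3,4], [1,2,3], [1,3,4]

Hence C_0 ≅ Z^5, C_1 ≅ Z^9, C_2 ≅ Z^6.

∂_1: C_1 → C_0 sends each edge [p,q] (with p < q) to q − p. For instance
  ∂[2,3] = [3] − [2].
As a 5×9 matrix over Z this has rank 4, with invariant factors (1,1,1,1).

Boundary ∂_2: C_2 → C_1 maps a triangle to the signed sum of its edges. For instance
  ∂[0,1,2] = [1,2] − [0,2] + [0,1],
  ∂[1,2,3] = [2,3] − [1,3] + [1,2].
The 9×6 boundary matrix has rank 5 and Smith normal form diag(1,1,1,1,1).

Now H_k = ker ∂_k / im ∂_{k+1}, so:

  H_0: rank C_0 − rank ∂_1 = 5 − 4 = 1, and the invariant factors of ∂_1 are all 1, so H_0 = Z.
  H_1: rank ker ∂_1 − rank ∂_2 = (9 − 4) − 5 = 0, and the invariant factors of ∂_2 are all 1, so H_1 = 0.
  H_2: rank ker ∂_2 − rank ∂_3 = (6 − 5) − 0 = 1, and there is no ∂_3, so H_2 = Z.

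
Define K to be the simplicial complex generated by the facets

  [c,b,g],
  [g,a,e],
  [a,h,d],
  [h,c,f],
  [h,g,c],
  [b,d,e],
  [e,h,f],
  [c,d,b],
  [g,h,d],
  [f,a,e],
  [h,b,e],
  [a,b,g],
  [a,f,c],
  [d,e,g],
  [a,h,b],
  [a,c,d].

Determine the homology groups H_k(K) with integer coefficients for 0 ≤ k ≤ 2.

We work with the vertex ordering a < b < c < d < e < f < g < h. The simplices of K, each written with vertices in increasing order, are:

  0-simplices (8): a, b, c, d, e, f, g, h
  1-simplices (24): ab, ac, ad, ae, af, ag, ah, bc, bd, be, bg, bh, cd, cf, cg, ch, de, dg, dh, ef, eg, eh, fh, gh
  2-simplices (16): abg, abh, acd, acf, adh, aef, aeg, bcd, bcg, bde, beh, cfh, cgh, deg, dgh, efh

so the chain groups are C_0 ≅ Z^8, C_1 ≅ Z^24, C_2 ≅ Z^16.

Boundary ∂_1: C_1 → C_0 is given by ∂[p,q] = [q] − [p]. For instance
  ∂dg = g − d.
This gives a 8×24 integer matrix of rank 7; reducing to Smith normal form yields diagonal entries (1,1,1,1,1,1,1).

Boundary ∂_2: C_2 → C_1 acts by ∂[p,q,r] = [q,r] − [p,r] + [p,q]. For instance
  ∂abh = bh − ah + ab,
  ∂aeg = eg − ag + ae.
This gives a 24×16 integer matrix of rank 15; reducing to Smith normal form yields diagonal entries (1,1,1,1,1,1,1,1,1,1,1,1,1,1,1).

Reading off H_k = ker ∂_k / im ∂_{k+1}:

  H_0: rank C_0 − rank ∂_1 = 8 − 7 = 1, and the invariant factors of ∂_1 are all 1, so H_0 ≅ Z.
  H_1: rank ker ∂_1 − rank ∂_2 = (24 − 7) − 15 = 2, and the invariant factors of ∂_2 are all 1, so H_1 ≅ Z^2.
  H_2: rank ker ∂_2 − rank ∂_3 = (16 − 15) − 0 = 1, and there is no ∂_3, so H_2 ≅ Z.

As a check, the Euler characteristic is 8 − 24 + 16 = 0, which agrees with 1 − 2 + 1 = 0.

H_0 = Z,  H_1 = Z^2,  H_2 = Z.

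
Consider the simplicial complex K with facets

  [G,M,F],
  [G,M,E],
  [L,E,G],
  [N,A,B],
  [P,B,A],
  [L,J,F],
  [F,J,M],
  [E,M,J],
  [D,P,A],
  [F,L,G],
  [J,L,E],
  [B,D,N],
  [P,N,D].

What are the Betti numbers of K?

b_0 = 2, b_1 = 1, b_2 = 1.

We work with the vertex ordering A < B < D < E < F < G < J < L < M < N < P. The simplices of K, each written with vertices in increasing order, are:

  0-simplices (11): A, B, D, E, F, G, J, L, M, N, P
  1-simplices (22): AB, AD, AN, AP, BD, BN, BP, DN, DP, EG, EJ, EL, EM, FG, FJ, FL, FM, GL, GM, JL, JM, NP
  2-simplices (13): ABN, ABP, ADP, BDN, DNP, EGL, EGM, EJL, EJM, FGL, FGM, FJL, FJM

giving chain groups C_0 ≅ Z^11, C_1 ≅ Z^22, C_2 ≅ Z^13.

∂_1: C_1 → C_0 maps an edge to its endpoints' difference, ∂[p,q] = q − p.
The 11×22 boundary matrix has rank 9 and Smith normal form diag(1,1,1,1,1,1,1,1,1).

The boundary map ∂_2: C_2 → C_1 maps a triangle to the signed sum of its edges. For instance
  ∂DNP = NP − DP + DN,
  ∂EGM = GM − EM + EG.
The resulting 22×13 matrix has rank 12, and its Smith normal form has invariant factors (1,1,1,1,1,1,1,1,1,1,1,1).

Reading off H_k = ker ∂_k / im ∂_{k+1}:

  H_0: rank C_0 − rank ∂_1 = 11 − 9 = 2, and the invariant factors of ∂_1 are all 1, so H_0 = Z^2.
  H_1: rank ker ∂_1 − rank ∂_2 = (22 − 9) − 12 = 1, and the invariant factors of ∂_2 are all 1, so H_1 = Z.
  H_2: rank ker ∂_2 − rank ∂_3 = (13 − 12) − 0 = 1, and there is no ∂_3, so H_2 = Z.

(K is a triangulation of the disjoint union of the Möbius band and the 2-sphere S^2.)

Hence the Betti numbers are b_0 = 2, b_1 = 1, b_2 = 1.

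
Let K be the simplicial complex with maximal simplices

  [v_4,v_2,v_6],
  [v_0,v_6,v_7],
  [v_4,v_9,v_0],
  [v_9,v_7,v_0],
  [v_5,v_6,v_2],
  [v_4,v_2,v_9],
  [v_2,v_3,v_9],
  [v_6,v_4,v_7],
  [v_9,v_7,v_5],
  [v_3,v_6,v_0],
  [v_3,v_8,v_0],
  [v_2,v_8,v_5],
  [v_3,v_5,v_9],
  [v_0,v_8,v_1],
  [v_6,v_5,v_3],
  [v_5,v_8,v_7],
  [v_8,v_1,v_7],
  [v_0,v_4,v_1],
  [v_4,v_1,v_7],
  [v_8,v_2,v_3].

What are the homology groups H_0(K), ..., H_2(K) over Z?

Fix the vertex order v_0 < v_1 < v_2 < v_3 < v_4 < v_5 < v_6 < v_7 < v_8 < v_9 and write every simplex with vertices in increasing order. Then dim K = 2 and the simplices of K are:

  0-simplices (10): [v_0], [v_1], [v_2], [v_3], [v_4], [v_5], [v_6], [v_7], [v_8], [v_9]
  1-simplices (30): (30 of them)
  2-simplices (20): (20 of them)

so the chain groups are C_0 ≅ Z^10, C_1 ≅ Z^30, C_2 ≅ Z^20.

∂_1: C_1 → C_0 maps an edge to its endpoints' difference, ∂[p,q] = q − p.
This gives a 10×30 integer matrix of rank 9; reducing to Smith normal form yields diagonal entries (1,1,1,1,1,1,1,1,1).

The boundary map ∂_2: C_2 → C_1 sends each 2-simplex [p,q,r] to [q,r] − [p,r] + [p,q]. For instance
  ∂[v_0,v_7,v_9] = [v_7,v_9] − [v_0,v_9] + [v_0,v_7],
  ∂[v_3,v_5,v_9] = [v_5,v_9] − [v_3,v_9] + [v_3,v_5].
As a 30×20 matrix over Z this has rank 20, with invariant factors (1,1,1,1,1,1,1,1,1,1,1,1,1,1,1,1,1,1,1,2).

Computing H_k = (kernel of ∂_k) / (image of ∂_{k+1}):

  H_0: rank C_0 − rank ∂_1 = 10 − 9 = 1, and the invariant factors of ∂_1 are all 1, so H_0 ≅ Z.
  H_1: rank ker ∂_1 − rank ∂_2 = (30 − 9) − 20 = 1, and ∂_2 has invariant factor 2 > 1, so H_1 ≅ Z ⊕ Z/2Z.
  H_2: rank ker ∂_2 − rank ∂_3 = (20 − 20) − 0 = 0, and there is no ∂_3, so H_2 ≅ 0.

H_0 = Z,  H_1 = Z ⊕ Z/2Z,  H_2 = 0.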